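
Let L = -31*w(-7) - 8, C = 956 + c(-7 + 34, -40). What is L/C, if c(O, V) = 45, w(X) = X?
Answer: 19/91 ≈ 0.20879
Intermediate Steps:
C = 1001 (C = 956 + 45 = 1001)
L = 209 (L = -31*(-7) - 8 = 217 - 8 = 209)
L/C = 209/1001 = 209*(1/1001) = 19/91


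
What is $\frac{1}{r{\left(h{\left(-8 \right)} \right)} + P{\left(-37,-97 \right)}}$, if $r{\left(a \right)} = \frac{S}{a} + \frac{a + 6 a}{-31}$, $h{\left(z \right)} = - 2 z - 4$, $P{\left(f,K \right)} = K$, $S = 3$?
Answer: $- \frac{124}{12333} \approx -0.010054$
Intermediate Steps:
$h{\left(z \right)} = -4 - 2 z$
$r{\left(a \right)} = \frac{3}{a} - \frac{7 a}{31}$ ($r{\left(a \right)} = \frac{3}{a} + \frac{a + 6 a}{-31} = \frac{3}{a} + 7 a \left(- \frac{1}{31}\right) = \frac{3}{a} - \frac{7 a}{31}$)
$\frac{1}{r{\left(h{\left(-8 \right)} \right)} + P{\left(-37,-97 \right)}} = \frac{1}{\left(\frac{3}{-4 - -16} - \frac{7 \left(-4 - -16\right)}{31}\right) - 97} = \frac{1}{\left(\frac{3}{-4 + 16} - \frac{7 \left(-4 + 16\right)}{31}\right) - 97} = \frac{1}{\left(\frac{3}{12} - \frac{84}{31}\right) - 97} = \frac{1}{\left(3 \cdot \frac{1}{12} - \frac{84}{31}\right) - 97} = \frac{1}{\left(\frac{1}{4} - \frac{84}{31}\right) - 97} = \frac{1}{- \frac{305}{124} - 97} = \frac{1}{- \frac{12333}{124}} = - \frac{124}{12333}$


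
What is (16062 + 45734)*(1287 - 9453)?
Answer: -504626136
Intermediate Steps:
(16062 + 45734)*(1287 - 9453) = 61796*(-8166) = -504626136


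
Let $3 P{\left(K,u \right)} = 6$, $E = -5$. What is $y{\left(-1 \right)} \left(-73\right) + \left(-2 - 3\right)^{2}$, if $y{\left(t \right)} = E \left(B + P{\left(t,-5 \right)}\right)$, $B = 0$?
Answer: $755$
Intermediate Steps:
$P{\left(K,u \right)} = 2$ ($P{\left(K,u \right)} = \frac{1}{3} \cdot 6 = 2$)
$y{\left(t \right)} = -10$ ($y{\left(t \right)} = - 5 \left(0 + 2\right) = \left(-5\right) 2 = -10$)
$y{\left(-1 \right)} \left(-73\right) + \left(-2 - 3\right)^{2} = \left(-10\right) \left(-73\right) + \left(-2 - 3\right)^{2} = 730 + \left(-5\right)^{2} = 730 + 25 = 755$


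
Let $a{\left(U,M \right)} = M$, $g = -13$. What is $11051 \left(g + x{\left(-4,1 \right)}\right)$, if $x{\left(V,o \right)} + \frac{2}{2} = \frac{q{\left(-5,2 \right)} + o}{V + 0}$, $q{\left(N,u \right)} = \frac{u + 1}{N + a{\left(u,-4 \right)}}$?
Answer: $- \frac{939335}{6} \approx -1.5656 \cdot 10^{5}$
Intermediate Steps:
$q{\left(N,u \right)} = \frac{1 + u}{-4 + N}$ ($q{\left(N,u \right)} = \frac{u + 1}{N - 4} = \frac{1 + u}{-4 + N}$)
$x{\left(V,o \right)} = -1 + \frac{- \frac{1}{3} + o}{V}$ ($x{\left(V,o \right)} = -1 + \frac{\frac{1 + 2}{-4 - 5} + o}{V + 0} = -1 + \frac{\frac{1}{-9} \cdot 3 + o}{V} = -1 + \frac{\left(- \frac{1}{9}\right) 3 + o}{V} = -1 + \frac{- \frac{1}{3} + o}{V}$)
$11051 \left(g + x{\left(-4,1 \right)}\right) = 11051 \left(-13 + \frac{- \frac{1}{3} + 1 - -4}{-4}\right) = 11051 \left(-13 - \frac{- \frac{1}{3} + 1 + 4}{4}\right) = 11051 \left(-13 - \frac{7}{6}\right) = 11051 \left(- \frac{85}{6}\right) = - \frac{939335}{6}$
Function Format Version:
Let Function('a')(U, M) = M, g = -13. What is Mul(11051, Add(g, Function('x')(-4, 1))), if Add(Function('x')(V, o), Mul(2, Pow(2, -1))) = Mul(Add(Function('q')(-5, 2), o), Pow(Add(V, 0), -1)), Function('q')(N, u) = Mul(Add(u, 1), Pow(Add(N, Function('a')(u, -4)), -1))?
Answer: Rational(-939335, 6) ≈ -1.5656e+5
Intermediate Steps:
Function('q')(N, u) = Mul(Pow(Add(-4, N), -1), Add(1, u)) (Function('q')(N, u) = Mul(Add(u, 1), Pow(Add(N, -4), -1)) = Mul(Add(1, u), Pow(Add(-4, N), -1)) = Mul(Pow(Add(-4, N), -1), Add(1, u)))
Function('x')(V, o) = Add(-1, Mul(Pow(V, -1), Add(Rational(-1, 3), o))) (Function('x')(V, o) = Add(-1, Mul(Add(Mul(Pow(Add(-4, -5), -1), Add(1, 2)), o), Pow(Add(V, 0), -1))) = Add(-1, Mul(Add(Mul(Pow(-9, -1), 3), o), Pow(V, -1))) = Add(-1, Mul(Add(Mul(Rational(-1, 9), 3), o), Pow(V, -1))) = Add(-1, Mul(Add(Rational(-1, 3), o), Pow(V, -1))) = Add(-1, Mul(Pow(V, -1), Add(Rational(-1, 3), o))))
Mul(11051, Add(g, Function('x')(-4, 1))) = Mul(11051, Add(-13, Mul(Pow(-4, -1), Add(Rational(-1, 3), 1, Mul(-1, -4))))) = Mul(11051, Add(-13, Mul(Rational(-1, 4), Add(Rational(-1, 3), 1, 4)))) = Mul(11051, Add(-13, Mul(Rational(-1, 4), Rational(14, 3)))) = Mul(11051, Add(-13, Rational(-7, 6))) = Mul(11051, Rational(-85, 6)) = Rational(-939335, 6)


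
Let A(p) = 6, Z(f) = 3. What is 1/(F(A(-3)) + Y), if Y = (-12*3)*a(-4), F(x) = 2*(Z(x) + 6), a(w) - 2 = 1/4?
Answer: -1/63 ≈ -0.015873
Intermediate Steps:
a(w) = 9/4 (a(w) = 2 + 1/4 = 2 + ¼ = 9/4)
F(x) = 18 (F(x) = 2*(3 + 6) = 2*9 = 18)
Y = -81 (Y = -12*3*(9/4) = -6*6*(9/4) = -36*9/4 = -81)
1/(F(A(-3)) + Y) = 1/(18 - 81) = 1/(-63) = -1/63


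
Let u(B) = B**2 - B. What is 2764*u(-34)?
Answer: 3289160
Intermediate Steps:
2764*u(-34) = 2764*(-34*(-1 - 34)) = 2764*(-34*(-35)) = 2764*1190 = 3289160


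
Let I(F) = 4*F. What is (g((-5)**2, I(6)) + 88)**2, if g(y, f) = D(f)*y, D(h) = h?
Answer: 473344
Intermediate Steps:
g(y, f) = f*y
(g((-5)**2, I(6)) + 88)**2 = ((4*6)*(-5)**2 + 88)**2 = (24*25 + 88)**2 = (600 + 88)**2 = 688**2 = 473344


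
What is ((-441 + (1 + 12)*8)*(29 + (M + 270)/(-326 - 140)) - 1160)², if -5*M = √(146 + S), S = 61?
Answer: 625947382232383/5428900 + 2529414834*√23/271445 ≈ 1.1534e+8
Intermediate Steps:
M = -3*√23/5 (M = -√(146 + 61)/5 = -3*√23/5 ≈ -2.8775)
((-441 + (1 + 12)*8)*(29 + (M + 270)/(-326 - 140)) - 1160)² = ((-441 + (1 + 12)*8)*(29 + (-3*√23/5 + 270)/(-326 - 140)) - 1160)² = ((-441 + 13*8)*(29 + (270 - 3*√23/5)/(-466)) - 1160)² = ((-441 + 104)*(29 + (270 - 3*√23/5)*(-1/466)) - 1160)² = (-337*(29 + (-135/233 + 3*√23/2330)) - 1160)² = (-337*(6622/233 + 3*√23/2330) - 1160)² = ((-2231614/233 - 1011*√23/2330) - 1160)² = (-2501894/233 - 1011*√23/2330)²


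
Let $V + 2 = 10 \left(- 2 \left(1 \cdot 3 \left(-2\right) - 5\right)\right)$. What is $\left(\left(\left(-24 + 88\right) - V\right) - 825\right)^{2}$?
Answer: $958441$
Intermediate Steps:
$V = 218$ ($V = -2 + 10 \left(- 2 \left(1 \cdot 3 \left(-2\right) - 5\right)\right) = -2 + 10 \left(- 2 \left(3 \left(-2\right) - 5\right)\right) = -2 + 10 \left(- 2 \left(-6 - 5\right)\right) = -2 + 10 \left(\left(-2\right) \left(-11\right)\right) = -2 + 10 \cdot 22 = -2 + 220 = 218$)
$\left(\left(\left(-24 + 88\right) - V\right) - 825\right)^{2} = \left(\left(\left(-24 + 88\right) - 218\right) - 825\right)^{2} = \left(\left(64 - 218\right) - 825\right)^{2} = \left(-154 - 825\right)^{2} = \left(-979\right)^{2} = 958441$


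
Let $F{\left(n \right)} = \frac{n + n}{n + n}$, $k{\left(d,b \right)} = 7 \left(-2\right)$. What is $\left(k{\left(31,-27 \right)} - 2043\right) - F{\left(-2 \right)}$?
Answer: $-2058$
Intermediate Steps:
$k{\left(d,b \right)} = -14$
$F{\left(n \right)} = 1$ ($F{\left(n \right)} = \frac{2 n}{2 n} = 2 n \frac{1}{2 n} = 1$)
$\left(k{\left(31,-27 \right)} - 2043\right) - F{\left(-2 \right)} = \left(-14 - 2043\right) - 1 = -2057 - 1 = -2058$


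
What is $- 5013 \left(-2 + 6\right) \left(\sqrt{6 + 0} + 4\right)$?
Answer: $-80208 - 20052 \sqrt{6} \approx -1.2933 \cdot 10^{5}$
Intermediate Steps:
$- 5013 \left(-2 + 6\right) \left(\sqrt{6 + 0} + 4\right) = - 5013 \cdot 4 \left(\sqrt{6} + 4\right) = - 5013 \cdot 4 \left(4 + \sqrt{6}\right) = - 5013 \left(16 + 4 \sqrt{6}\right) = -80208 - 20052 \sqrt{6}$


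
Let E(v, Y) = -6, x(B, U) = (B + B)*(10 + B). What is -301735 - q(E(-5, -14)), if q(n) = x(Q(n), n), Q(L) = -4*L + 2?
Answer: -303607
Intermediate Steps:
Q(L) = 2 - 4*L
x(B, U) = 2*B*(10 + B) (x(B, U) = (2*B)*(10 + B) = 2*B*(10 + B))
q(n) = 2*(2 - 4*n)*(12 - 4*n) (q(n) = 2*(2 - 4*n)*(10 + (2 - 4*n)) = 2*(2 - 4*n)*(12 - 4*n))
-301735 - q(E(-5, -14)) = -301735 - 16*(-1 + 2*(-6))*(-3 - 6) = -301735 - 16*(-1 - 12)*(-9) = -301735 - 16*(-13)*(-9) = -301735 - 1*1872 = -301735 - 1872 = -303607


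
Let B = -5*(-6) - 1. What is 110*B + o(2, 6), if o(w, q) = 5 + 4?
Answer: 3199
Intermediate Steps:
o(w, q) = 9
B = 29 (B = 30 - 1 = 29)
110*B + o(2, 6) = 110*29 + 9 = 3190 + 9 = 3199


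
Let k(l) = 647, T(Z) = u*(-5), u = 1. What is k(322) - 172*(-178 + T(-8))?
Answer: 32123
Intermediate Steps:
T(Z) = -5 (T(Z) = 1*(-5) = -5)
k(322) - 172*(-178 + T(-8)) = 647 - 172*(-178 - 5) = 647 - 172*(-183) = 647 + 31476 = 32123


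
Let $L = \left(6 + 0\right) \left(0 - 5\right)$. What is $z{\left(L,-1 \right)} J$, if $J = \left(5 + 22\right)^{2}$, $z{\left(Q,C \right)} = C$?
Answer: $-729$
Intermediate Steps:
$L = -30$ ($L = 6 \left(-5\right) = -30$)
$J = 729$ ($J = 27^{2} = 729$)
$z{\left(L,-1 \right)} J = \left(-1\right) 729 = -729$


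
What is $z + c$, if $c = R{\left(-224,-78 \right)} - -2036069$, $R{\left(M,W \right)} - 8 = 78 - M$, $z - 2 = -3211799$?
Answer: $-1175418$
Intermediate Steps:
$z = -3211797$ ($z = 2 - 3211799 = -3211797$)
$R{\left(M,W \right)} = 86 - M$ ($R{\left(M,W \right)} = 8 - \left(-78 + M\right) = 86 - M$)
$c = 2036379$ ($c = \left(86 - -224\right) - -2036069 = \left(86 + 224\right) + 2036069 = 310 + 2036069 = 2036379$)
$z + c = -3211797 + 2036379 = -1175418$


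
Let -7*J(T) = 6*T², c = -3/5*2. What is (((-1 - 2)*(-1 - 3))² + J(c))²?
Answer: 624200256/30625 ≈ 20382.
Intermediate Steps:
c = -6/5 (c = -3*⅕*2 = -⅗*2 = -6/5 ≈ -1.2000)
J(T) = -6*T²/7
(((-1 - 2)*(-1 - 3))² + J(c))² = (((-1 - 2)*(-1 - 3))² - 6*(-6/5)²/7)² = ((-3*(-4))² - 6/7*36/25)² = (12² - 216/175)² = (144 - 216/175)² = (24984/175)² = 624200256/30625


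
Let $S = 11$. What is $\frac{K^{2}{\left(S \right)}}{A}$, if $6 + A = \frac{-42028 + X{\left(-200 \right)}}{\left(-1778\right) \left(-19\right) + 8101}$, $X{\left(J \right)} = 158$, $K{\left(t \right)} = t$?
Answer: $- \frac{5067843}{293168} \approx -17.286$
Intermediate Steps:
$A = - \frac{293168}{41883}$ ($A = -6 + \frac{-42028 + 158}{\left(-1778\right) \left(-19\right) + 8101} = -6 - \frac{41870}{33782 + 8101} = -6 - \frac{41870}{41883} = - \frac{293168}{41883} \approx -6.9997$)
$\frac{K^{2}{\left(S \right)}}{A} = \frac{11^{2}}{- \frac{293168}{41883}} = 121 \left(- \frac{41883}{293168}\right) = - \frac{5067843}{293168}$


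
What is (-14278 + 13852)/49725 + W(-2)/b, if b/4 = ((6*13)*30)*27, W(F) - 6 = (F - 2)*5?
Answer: -92611/10740600 ≈ -0.0086225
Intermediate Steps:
W(F) = -4 + 5*F (W(F) = 6 + (F - 2)*5 = 6 + (-2 + F)*5 = 6 + (-10 + 5*F) = -4 + 5*F)
b = 252720 (b = 4*(((6*13)*30)*27) = 4*((78*30)*27) = 4*(2340*27) = 4*63180 = 252720)
(-14278 + 13852)/49725 + W(-2)/b = (-14278 + 13852)/49725 + (-4 + 5*(-2))/252720 = -426*1/49725 + (-4 - 10)*(1/252720) = -142/16575 - 14*1/252720 = -142/16575 - 7/126360 = -92611/10740600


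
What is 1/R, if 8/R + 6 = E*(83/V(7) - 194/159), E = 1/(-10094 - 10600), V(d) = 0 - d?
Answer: -138179977/184259376 ≈ -0.74992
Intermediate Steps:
V(d) = -d
E = -1/20694 (E = 1/(-20694) = -1/20694 ≈ -4.8323e-5)
R = -184259376/138179977 (R = 8/(-6 - (83/((-1*7)) - 194/159)/20694) = 8/(-6 - (83/(-7) - 194*1/159)/20694) = 8/(-6 - (83*(-⅐) - 194/159)/20694) = 8/(-6 - (-83/7 - 194/159)/20694) = 8/(-6 - 1/20694*(-14555/1113)) = 8/(-6 + 14555/23032422) = 8/(-138179977/23032422) = 8*(-23032422/138179977) = -184259376/138179977 ≈ -1.3335)
1/R = 1/(-184259376/138179977) = -138179977/184259376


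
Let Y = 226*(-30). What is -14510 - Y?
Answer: -7730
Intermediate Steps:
Y = -6780
-14510 - Y = -14510 - 1*(-6780) = -14510 + 6780 = -7730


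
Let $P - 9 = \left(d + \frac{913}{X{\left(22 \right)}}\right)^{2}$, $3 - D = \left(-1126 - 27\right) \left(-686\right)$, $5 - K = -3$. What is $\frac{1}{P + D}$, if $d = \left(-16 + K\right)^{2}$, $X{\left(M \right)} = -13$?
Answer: $- \frac{169}{133663313} \approx -1.2644 \cdot 10^{-6}$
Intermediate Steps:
$K = 8$ ($K = 5 - -3 = 5 + 3 = 8$)
$d = 64$ ($d = \left(-16 + 8\right)^{2} = \left(-8\right)^{2} = 64$)
$D = -790955$ ($D = 3 - \left(-1126 - 27\right) \left(-686\right) = 3 - \left(-1153\right) \left(-686\right) = 3 - 790958 = -790955$)
$P = \frac{8082}{169}$ ($P = 9 + \left(64 + \frac{913}{-13}\right)^{2} = 9 + \left(64 + 913 \left(- \frac{1}{13}\right)\right)^{2} = 9 + \left(64 - \frac{913}{13}\right)^{2} = 9 + \left(- \frac{81}{13}\right)^{2} = 9 + \frac{6561}{169} = \frac{8082}{169} \approx 47.823$)
$\frac{1}{P + D} = \frac{1}{\frac{8082}{169} - 790955} = \frac{1}{- \frac{133663313}{169}} = - \frac{169}{133663313}$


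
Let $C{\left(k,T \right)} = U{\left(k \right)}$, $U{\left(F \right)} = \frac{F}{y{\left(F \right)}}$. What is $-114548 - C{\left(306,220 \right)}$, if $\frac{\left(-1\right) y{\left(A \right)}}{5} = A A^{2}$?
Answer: $- \frac{53629082639}{468180} \approx -1.1455 \cdot 10^{5}$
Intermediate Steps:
$y{\left(A \right)} = - 5 A^{3}$ ($y{\left(A \right)} = - 5 A A^{2} = - 5 A^{3}$)
$U{\left(F \right)} = - \frac{1}{5 F^{2}}$ ($U{\left(F \right)} = \frac{F}{\left(-5\right) F^{3}} = F \left(- \frac{1}{5 F^{3}}\right) = - \frac{1}{5 F^{2}}$)
$C{\left(k,T \right)} = - \frac{1}{5 k^{2}}$
$-114548 - C{\left(306,220 \right)} = -114548 - - \frac{1}{5 \cdot 93636} = -114548 - \left(- \frac{1}{5}\right) \frac{1}{93636} = -114548 - - \frac{1}{468180} = -114548 + \frac{1}{468180} = - \frac{53629082639}{468180}$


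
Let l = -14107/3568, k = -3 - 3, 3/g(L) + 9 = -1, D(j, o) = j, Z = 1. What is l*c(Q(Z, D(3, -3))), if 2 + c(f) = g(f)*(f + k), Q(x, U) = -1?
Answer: -14107/35680 ≈ -0.39538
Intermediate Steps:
g(L) = -3/10 (g(L) = 3/(-9 - 1) = 3/(-10) = 3*(-1/10) = -3/10)
k = -6
c(f) = -1/5 - 3*f/10 (c(f) = -2 - 3*(f - 6)/10 = -2 - 3*(-6 + f)/10 = -2 + (9/5 - 3*f/10) = -1/5 - 3*f/10)
l = -14107/3568 (l = -14107*1/3568 = -14107/3568 ≈ -3.9538)
l*c(Q(Z, D(3, -3))) = -14107*(-1/5 - 3/10*(-1))/3568 = -14107*(-1/5 + 3/10)/3568 = -14107/3568*1/10 = -14107/35680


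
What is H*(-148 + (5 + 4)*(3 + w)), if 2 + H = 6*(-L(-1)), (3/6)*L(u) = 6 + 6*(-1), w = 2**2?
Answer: 170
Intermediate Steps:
w = 4
L(u) = 0 (L(u) = 2*(6 + 6*(-1)) = 2*(6 - 6) = 2*0 = 0)
H = -2 (H = -2 + 6*(-1*0) = -2 + 6*0 = -2 + 0 = -2)
H*(-148 + (5 + 4)*(3 + w)) = -2*(-148 + (5 + 4)*(3 + 4)) = -2*(-148 + 9*7) = -2*(-148 + 63) = -2*(-85) = 170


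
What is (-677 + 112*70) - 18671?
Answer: -11508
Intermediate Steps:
(-677 + 112*70) - 18671 = (-677 + 7840) - 18671 = 7163 - 18671 = -11508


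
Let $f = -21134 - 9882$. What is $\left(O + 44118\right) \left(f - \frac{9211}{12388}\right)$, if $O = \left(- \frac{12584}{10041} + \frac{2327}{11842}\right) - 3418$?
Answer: $- \frac{619813880329876242367}{491000535512} \approx -1.2623 \cdot 10^{9}$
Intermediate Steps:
$f = -31016$
$O = - \frac{406544728517}{118905522}$ ($O = \left(\left(-12584\right) \frac{1}{10041} + 2327 \cdot \frac{1}{11842}\right) - 3418 = \left(- \frac{12584}{10041} + \frac{2327}{11842}\right) - 3418 = - \frac{125654321}{118905522} - 3418 = - \frac{406544728517}{118905522} \approx -3419.1$)
$\left(O + 44118\right) \left(f - \frac{9211}{12388}\right) = \left(- \frac{406544728517}{118905522} + 44118\right) \left(-31016 - \frac{9211}{12388}\right) = \frac{4839329091079 \left(-31016 - \frac{9211}{12388}\right)}{118905522} = \frac{4839329091079}{118905522} \left(- \frac{384235419}{12388}\right) = - \frac{619813880329876242367}{491000535512}$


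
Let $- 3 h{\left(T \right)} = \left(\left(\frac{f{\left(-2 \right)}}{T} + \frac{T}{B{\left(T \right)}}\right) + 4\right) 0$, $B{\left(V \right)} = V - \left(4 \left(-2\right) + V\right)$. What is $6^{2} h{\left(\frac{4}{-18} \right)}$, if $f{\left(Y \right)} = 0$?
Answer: $0$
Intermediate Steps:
$B{\left(V \right)} = 8$ ($B{\left(V \right)} = V - \left(-8 + V\right) = 8$)
$h{\left(T \right)} = 0$ ($h{\left(T \right)} = - \frac{\left(\left(\frac{0}{T} + \frac{T}{8}\right) + 4\right) 0}{3} = - \frac{\left(\left(0 + T \frac{1}{8}\right) + 4\right) 0}{3} = - \frac{\left(\left(0 + \frac{T}{8}\right) + 4\right) 0}{3} = - \frac{\left(\frac{T}{8} + 4\right) 0}{3} = - \frac{\left(4 + \frac{T}{8}\right) 0}{3} = \left(- \frac{1}{3}\right) 0 = 0$)
$6^{2} h{\left(\frac{4}{-18} \right)} = 6^{2} \cdot 0 = 36 \cdot 0 = 0$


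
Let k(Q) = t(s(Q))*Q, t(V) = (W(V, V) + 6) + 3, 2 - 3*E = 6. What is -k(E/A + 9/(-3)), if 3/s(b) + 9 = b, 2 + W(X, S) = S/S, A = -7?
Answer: 472/21 ≈ 22.476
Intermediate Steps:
E = -4/3 (E = ⅔ - ⅓*6 = ⅔ - 2 = -4/3 ≈ -1.3333)
W(X, S) = -1 (W(X, S) = -2 + S/S = -2 + 1 = -1)
s(b) = 3/(-9 + b)
t(V) = 8 (t(V) = (-1 + 6) + 3 = 5 + 3 = 8)
k(Q) = 8*Q
-k(E/A + 9/(-3)) = -8*(-4/3/(-7) + 9/(-3)) = -8*(-4/3*(-⅐) + 9*(-⅓)) = -8*(4/21 - 3) = -8*(-59)/21 = -1*(-472/21) = 472/21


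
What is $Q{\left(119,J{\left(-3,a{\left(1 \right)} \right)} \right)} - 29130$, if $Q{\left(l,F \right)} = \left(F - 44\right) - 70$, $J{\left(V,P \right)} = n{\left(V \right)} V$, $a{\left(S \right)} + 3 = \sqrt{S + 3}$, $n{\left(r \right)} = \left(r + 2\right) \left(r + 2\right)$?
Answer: $-29247$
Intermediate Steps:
$n{\left(r \right)} = \left(2 + r\right)^{2}$ ($n{\left(r \right)} = \left(2 + r\right) \left(2 + r\right) = \left(2 + r\right)^{2}$)
$a{\left(S \right)} = -3 + \sqrt{3 + S}$ ($a{\left(S \right)} = -3 + \sqrt{S + 3} = -3 + \sqrt{3 + S}$)
$J{\left(V,P \right)} = V \left(2 + V\right)^{2}$ ($J{\left(V,P \right)} = \left(2 + V\right)^{2} V = V \left(2 + V\right)^{2}$)
$Q{\left(l,F \right)} = -114 + F$ ($Q{\left(l,F \right)} = \left(-44 + F\right) - 70 = -114 + F$)
$Q{\left(119,J{\left(-3,a{\left(1 \right)} \right)} \right)} - 29130 = \left(-114 - 3 \left(2 - 3\right)^{2}\right) - 29130 = \left(-114 - 3 \left(-1\right)^{2}\right) - 29130 = \left(-114 - 3\right) - 29130 = -117 - 29130 = -29247$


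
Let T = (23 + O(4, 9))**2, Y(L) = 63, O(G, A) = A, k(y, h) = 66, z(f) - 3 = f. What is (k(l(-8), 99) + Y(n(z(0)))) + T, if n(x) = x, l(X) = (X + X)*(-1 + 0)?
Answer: 1153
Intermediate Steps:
z(f) = 3 + f
l(X) = -2*X (l(X) = (2*X)*(-1) = -2*X)
T = 1024 (T = (23 + 9)**2 = 32**2 = 1024)
(k(l(-8), 99) + Y(n(z(0)))) + T = (66 + 63) + 1024 = 129 + 1024 = 1153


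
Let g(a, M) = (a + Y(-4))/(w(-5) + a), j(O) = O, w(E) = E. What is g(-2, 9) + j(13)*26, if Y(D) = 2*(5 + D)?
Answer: 338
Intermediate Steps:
Y(D) = 10 + 2*D
g(a, M) = (2 + a)/(-5 + a) (g(a, M) = (a + (10 + 2*(-4)))/(-5 + a) = (a + (10 - 8))/(-5 + a) = (a + 2)/(-5 + a) = (2 + a)/(-5 + a))
g(-2, 9) + j(13)*26 = (2 - 2)/(-5 - 2) + 13*26 = 0/(-7) + 338 = -⅐*0 + 338 = 0 + 338 = 338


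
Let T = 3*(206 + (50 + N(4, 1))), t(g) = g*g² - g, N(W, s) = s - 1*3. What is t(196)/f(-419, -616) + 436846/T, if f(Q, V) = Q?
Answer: -2777159303/159639 ≈ -17397.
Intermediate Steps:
N(W, s) = -3 + s (N(W, s) = s - 3 = -3 + s)
t(g) = g³ - g
T = 762 (T = 3*(206 + (50 + (-3 + 1))) = 3*(206 + (50 - 2)) = 3*(206 + 48) = 3*254 = 762)
t(196)/f(-419, -616) + 436846/T = (196³ - 1*196)/(-419) + 436846/762 = (7529536 - 196)*(-1/419) + 436846*(1/762) = 7529340*(-1/419) + 218423/381 = -7529340/419 + 218423/381 = -2777159303/159639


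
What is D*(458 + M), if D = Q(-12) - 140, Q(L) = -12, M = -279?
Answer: -27208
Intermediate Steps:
D = -152 (D = -12 - 140 = -152)
D*(458 + M) = -152*(458 - 279) = -152*179 = -27208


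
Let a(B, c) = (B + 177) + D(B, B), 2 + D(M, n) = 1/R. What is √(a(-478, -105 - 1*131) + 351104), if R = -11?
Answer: √42446910/11 ≈ 592.28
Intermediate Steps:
D(M, n) = -23/11 (D(M, n) = -2 + 1/(-11) = -2 - 1/11 = -23/11)
a(B, c) = 1924/11 + B (a(B, c) = (B + 177) - 23/11 = (177 + B) - 23/11 = 1924/11 + B)
√(a(-478, -105 - 1*131) + 351104) = √((1924/11 - 478) + 351104) = √(-3334/11 + 351104) = √(3858810/11) = √42446910/11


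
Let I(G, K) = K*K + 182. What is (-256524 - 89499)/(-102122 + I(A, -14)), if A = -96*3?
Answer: 346023/101744 ≈ 3.4009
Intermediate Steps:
A = -288
I(G, K) = 182 + K**2 (I(G, K) = K**2 + 182 = 182 + K**2)
(-256524 - 89499)/(-102122 + I(A, -14)) = (-256524 - 89499)/(-102122 + (182 + (-14)**2)) = -346023/(-102122 + (182 + 196)) = -346023/(-102122 + 378) = -346023/(-101744) = -346023*(-1/101744) = 346023/101744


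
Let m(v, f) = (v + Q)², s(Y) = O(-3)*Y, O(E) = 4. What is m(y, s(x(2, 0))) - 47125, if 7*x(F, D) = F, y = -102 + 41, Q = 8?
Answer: -44316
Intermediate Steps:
y = -61
x(F, D) = F/7
s(Y) = 4*Y
m(v, f) = (8 + v)² (m(v, f) = (v + 8)² = (8 + v)²)
m(y, s(x(2, 0))) - 47125 = (8 - 61)² - 47125 = (-53)² - 47125 = 2809 - 47125 = -44316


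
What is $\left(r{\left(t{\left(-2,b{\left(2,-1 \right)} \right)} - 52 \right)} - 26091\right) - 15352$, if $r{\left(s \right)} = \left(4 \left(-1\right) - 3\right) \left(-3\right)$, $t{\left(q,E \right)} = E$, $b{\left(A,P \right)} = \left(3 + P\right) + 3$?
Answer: $-41422$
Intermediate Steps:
$b{\left(A,P \right)} = 6 + P$
$r{\left(s \right)} = 21$ ($r{\left(s \right)} = \left(-4 - 3\right) \left(-3\right) = \left(-7\right) \left(-3\right) = 21$)
$\left(r{\left(t{\left(-2,b{\left(2,-1 \right)} \right)} - 52 \right)} - 26091\right) - 15352 = \left(21 - 26091\right) - 15352 = -26070 - 15352 = -41422$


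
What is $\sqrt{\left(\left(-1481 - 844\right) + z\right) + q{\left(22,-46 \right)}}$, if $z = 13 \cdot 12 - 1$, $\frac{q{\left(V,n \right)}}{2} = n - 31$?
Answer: $2 i \sqrt{581} \approx 48.208 i$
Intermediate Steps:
$q{\left(V,n \right)} = -62 + 2 n$ ($q{\left(V,n \right)} = 2 \left(n - 31\right) = 2 \left(-31 + n\right) = -62 + 2 n$)
$z = 155$ ($z = 156 - 1 = 155$)
$\sqrt{\left(\left(-1481 - 844\right) + z\right) + q{\left(22,-46 \right)}} = \sqrt{\left(\left(-1481 - 844\right) + 155\right) + \left(-62 + 2 \left(-46\right)\right)} = \sqrt{\left(-2325 + 155\right) - 154} = \sqrt{-2170 - 154} = \sqrt{-2324} = 2 i \sqrt{581}$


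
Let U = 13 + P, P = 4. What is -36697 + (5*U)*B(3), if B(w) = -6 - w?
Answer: -37462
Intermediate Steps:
U = 17 (U = 13 + 4 = 17)
-36697 + (5*U)*B(3) = -36697 + (5*17)*(-6 - 1*3) = -36697 + 85*(-6 - 3) = -36697 + 85*(-9) = -36697 - 765 = -37462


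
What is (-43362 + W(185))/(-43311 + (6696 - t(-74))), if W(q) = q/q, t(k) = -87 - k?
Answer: 43361/36602 ≈ 1.1847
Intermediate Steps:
W(q) = 1
(-43362 + W(185))/(-43311 + (6696 - t(-74))) = (-43362 + 1)/(-43311 + (6696 - (-87 - 1*(-74)))) = -43361/(-43311 + (6696 - (-87 + 74))) = -43361/(-43311 + (6696 - 1*(-13))) = -43361/(-43311 + (6696 + 13)) = -43361/(-43311 + 6709) = -43361/(-36602) = -43361*(-1/36602) = 43361/36602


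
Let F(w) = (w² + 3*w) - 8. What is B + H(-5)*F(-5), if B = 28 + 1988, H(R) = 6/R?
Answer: 10068/5 ≈ 2013.6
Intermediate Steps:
F(w) = -8 + w² + 3*w
B = 2016
B + H(-5)*F(-5) = 2016 + (6/(-5))*(-8 + (-5)² + 3*(-5)) = 2016 + (6*(-⅕))*(-8 + 25 - 15) = 2016 - 6/5*2 = 2016 - 12/5 = 10068/5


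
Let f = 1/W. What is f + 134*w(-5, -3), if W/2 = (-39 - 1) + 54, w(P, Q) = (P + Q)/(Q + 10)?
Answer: -4287/28 ≈ -153.11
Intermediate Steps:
w(P, Q) = (P + Q)/(10 + Q)
W = 28 (W = 2*((-39 - 1) + 54) = 2*(-40 + 54) = 2*14 = 28)
f = 1/28 ≈ 0.035714
f + 134*w(-5, -3) = 1/28 + 134*((-5 - 3)/(10 - 3)) = 1/28 + 134*(-8/7) = 1/28 - 1072/7 = -4287/28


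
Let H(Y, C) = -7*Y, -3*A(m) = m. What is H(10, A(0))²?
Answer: 4900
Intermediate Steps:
A(m) = -m/3
H(10, A(0))² = (-7*10)² = (-70)² = 4900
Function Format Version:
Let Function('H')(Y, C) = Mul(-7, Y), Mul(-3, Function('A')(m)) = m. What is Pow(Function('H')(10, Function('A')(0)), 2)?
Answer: 4900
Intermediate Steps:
Function('A')(m) = Mul(Rational(-1, 3), m)
Pow(Function('H')(10, Function('A')(0)), 2) = Pow(Mul(-7, 10), 2) = Pow(-70, 2) = 4900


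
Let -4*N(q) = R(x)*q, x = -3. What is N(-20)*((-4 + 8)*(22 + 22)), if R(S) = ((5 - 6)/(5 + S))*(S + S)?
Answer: 2640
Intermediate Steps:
R(S) = -2*S/(5 + S) (R(S) = (-1/(5 + S))*(2*S) = -2*S/(5 + S))
N(q) = -3*q/4 (N(q) = -(-2*(-3)/(5 - 3))*q/4 = -(-2*(-3)/2)*q/4 = -(-2*(-3)*½)*q/4 = -3*q/4)
N(-20)*((-4 + 8)*(22 + 22)) = (-¾*(-20))*((-4 + 8)*(22 + 22)) = 15*(4*44) = 15*176 = 2640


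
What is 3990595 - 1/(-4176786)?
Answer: 16667861327671/4176786 ≈ 3.9906e+6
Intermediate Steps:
3990595 - 1/(-4176786) = 3990595 - 1*(-1/4176786) = 3990595 + 1/4176786 = 16667861327671/4176786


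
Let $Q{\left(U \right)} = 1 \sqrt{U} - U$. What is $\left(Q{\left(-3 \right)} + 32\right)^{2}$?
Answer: $\left(35 + i \sqrt{3}\right)^{2} \approx 1222.0 + 121.24 i$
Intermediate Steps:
$Q{\left(U \right)} = \sqrt{U} - U$
$\left(Q{\left(-3 \right)} + 32\right)^{2} = \left(\left(\sqrt{-3} - -3\right) + 32\right)^{2} = \left(\left(i \sqrt{3} + 3\right) + 32\right)^{2} = \left(\left(3 + i \sqrt{3}\right) + 32\right)^{2} = \left(35 + i \sqrt{3}\right)^{2}$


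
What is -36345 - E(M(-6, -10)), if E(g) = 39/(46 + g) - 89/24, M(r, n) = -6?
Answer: -545134/15 ≈ -36342.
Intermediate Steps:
E(g) = -89/24 + 39/(46 + g) (E(g) = 39/(46 + g) - 89*1/24 = 39/(46 + g) - 89/24 = -89/24 + 39/(46 + g))
-36345 - E(M(-6, -10)) = -36345 - (-3158 - 89*(-6))/(24*(46 - 6)) = -36345 - (-3158 + 534)/(24*40) = -36345 - (-2624)/(24*40) = -36345 - 1*(-41/15) = -36345 + 41/15 = -545134/15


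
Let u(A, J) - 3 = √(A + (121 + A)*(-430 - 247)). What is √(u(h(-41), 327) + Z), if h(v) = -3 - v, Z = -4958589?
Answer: √(-4958586 + I*√107605) ≈ 0.074 + 2226.8*I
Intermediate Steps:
u(A, J) = 3 + √(-81917 - 676*A) (u(A, J) = 3 + √(A + (121 + A)*(-430 - 247)) = 3 + √(A + (121 + A)*(-677)) = 3 + √(A + (-81917 - 677*A)) = 3 + √(-81917 - 676*A))
√(u(h(-41), 327) + Z) = √((3 + √(-81917 - 676*(-3 - 1*(-41)))) - 4958589) = √((3 + √(-81917 - 676*(-3 + 41))) - 4958589) = √((3 + √(-81917 - 676*38)) - 4958589) = √((3 + √(-81917 - 25688)) - 4958589) = √((3 + √(-107605)) - 4958589) = √((3 + I*√107605) - 4958589) = √(-4958586 + I*√107605)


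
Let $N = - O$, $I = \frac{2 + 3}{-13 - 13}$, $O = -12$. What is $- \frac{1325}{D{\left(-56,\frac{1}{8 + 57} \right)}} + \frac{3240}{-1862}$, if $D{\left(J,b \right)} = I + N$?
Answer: $- \frac{32570290}{285817} \approx -113.96$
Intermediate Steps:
$I = - \frac{5}{26}$ ($I = \frac{5}{-26} = 5 \left(- \frac{1}{26}\right) = - \frac{5}{26} \approx -0.19231$)
$N = 12$ ($N = \left(-1\right) \left(-12\right) = 12$)
$D{\left(J,b \right)} = \frac{307}{26}$ ($D{\left(J,b \right)} = - \frac{5}{26} + 12 = \frac{307}{26}$)
$- \frac{1325}{D{\left(-56,\frac{1}{8 + 57} \right)}} + \frac{3240}{-1862} = - \frac{1325}{\frac{307}{26}} + \frac{3240}{-1862} = \left(-1325\right) \frac{26}{307} + 3240 \left(- \frac{1}{1862}\right) = - \frac{34450}{307} - \frac{1620}{931} = - \frac{32570290}{285817}$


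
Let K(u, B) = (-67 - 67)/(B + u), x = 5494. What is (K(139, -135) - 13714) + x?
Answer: -16507/2 ≈ -8253.5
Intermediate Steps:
K(u, B) = -134/(B + u)
(K(139, -135) - 13714) + x = (-134/(-135 + 139) - 13714) + 5494 = (-134/4 - 13714) + 5494 = (-134*1/4 - 13714) + 5494 = (-67/2 - 13714) + 5494 = -27495/2 + 5494 = -16507/2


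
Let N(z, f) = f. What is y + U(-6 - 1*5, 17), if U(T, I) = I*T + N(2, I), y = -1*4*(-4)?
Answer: -154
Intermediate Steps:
y = 16 (y = -4*(-4) = 16)
U(T, I) = I + I*T (U(T, I) = I*T + I = I + I*T)
y + U(-6 - 1*5, 17) = 16 + 17*(1 + (-6 - 1*5)) = 16 + 17*(1 + (-6 - 5)) = 16 + 17*(1 - 11) = 16 + 17*(-10) = 16 - 170 = -154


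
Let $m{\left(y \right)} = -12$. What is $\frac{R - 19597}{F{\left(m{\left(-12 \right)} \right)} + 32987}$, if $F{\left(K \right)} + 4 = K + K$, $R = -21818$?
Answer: $- \frac{41415}{32959} \approx -1.2566$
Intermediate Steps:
$F{\left(K \right)} = -4 + 2 K$ ($F{\left(K \right)} = -4 + \left(K + K\right) = -4 + 2 K$)
$\frac{R - 19597}{F{\left(m{\left(-12 \right)} \right)} + 32987} = \frac{-21818 - 19597}{\left(-4 + 2 \left(-12\right)\right) + 32987} = - \frac{41415}{\left(-4 - 24\right) + 32987} = - \frac{41415}{-28 + 32987} = - \frac{41415}{32959}$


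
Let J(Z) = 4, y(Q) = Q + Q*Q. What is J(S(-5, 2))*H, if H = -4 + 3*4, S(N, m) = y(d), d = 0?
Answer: 32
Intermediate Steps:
y(Q) = Q + Q²
S(N, m) = 0 (S(N, m) = 0*(1 + 0) = 0*1 = 0)
H = 8 (H = -4 + 12 = 8)
J(S(-5, 2))*H = 4*8 = 32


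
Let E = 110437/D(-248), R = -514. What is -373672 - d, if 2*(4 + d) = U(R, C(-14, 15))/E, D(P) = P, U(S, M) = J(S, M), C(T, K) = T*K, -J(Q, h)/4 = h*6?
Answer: -41266147956/110437 ≈ -3.7366e+5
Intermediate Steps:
J(Q, h) = -24*h (J(Q, h) = -4*h*6 = -24*h)
C(T, K) = K*T
U(S, M) = -24*M
E = -110437/248 (E = 110437/(-248) = 110437*(-1/248) = -110437/248 ≈ -445.31)
d = -1066708/110437 (d = -4 + ((-360*(-14))/(-110437/248))/2 = -4 + (-24*(-210)*(-248/110437))/2 = -4 + (5040*(-248/110437))/2 = -4 + (½)*(-1249920/110437) = -4 - 624960/110437 = -1066708/110437 ≈ -9.6590)
-373672 - d = -373672 - 1*(-1066708/110437) = -373672 + 1066708/110437 = -41266147956/110437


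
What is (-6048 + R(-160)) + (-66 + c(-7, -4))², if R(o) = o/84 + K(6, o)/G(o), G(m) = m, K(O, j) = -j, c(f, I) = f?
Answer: -15160/21 ≈ -721.90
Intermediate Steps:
R(o) = -1 + o/84 (R(o) = o/84 + (-o)/o = o*(1/84) - 1 = o/84 - 1 = -1 + o/84)
(-6048 + R(-160)) + (-66 + c(-7, -4))² = (-6048 + (-1 + (1/84)*(-160))) + (-66 - 7)² = (-6048 + (-1 - 40/21)) + (-73)² = (-6048 - 61/21) + 5329 = -127069/21 + 5329 = -15160/21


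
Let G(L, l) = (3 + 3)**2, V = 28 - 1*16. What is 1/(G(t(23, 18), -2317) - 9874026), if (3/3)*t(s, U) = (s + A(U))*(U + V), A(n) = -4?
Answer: -1/9873990 ≈ -1.0128e-7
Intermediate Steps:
V = 12 (V = 28 - 16 = 12)
t(s, U) = (-4 + s)*(12 + U) (t(s, U) = (s - 4)*(U + 12) = (-4 + s)*(12 + U))
G(L, l) = 36 (G(L, l) = 6**2 = 36)
1/(G(t(23, 18), -2317) - 9874026) = 1/(36 - 9874026) = 1/(-9873990) = -1/9873990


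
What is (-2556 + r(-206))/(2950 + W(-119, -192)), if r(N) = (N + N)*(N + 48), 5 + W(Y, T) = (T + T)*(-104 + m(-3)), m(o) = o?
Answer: 62540/44033 ≈ 1.4203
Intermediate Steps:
W(Y, T) = -5 - 214*T (W(Y, T) = -5 + (T + T)*(-104 - 3) = -5 + (2*T)*(-107) = -5 - 214*T)
r(N) = 2*N*(48 + N) (r(N) = (2*N)*(48 + N) = 2*N*(48 + N))
(-2556 + r(-206))/(2950 + W(-119, -192)) = (-2556 + 2*(-206)*(48 - 206))/(2950 + (-5 - 214*(-192))) = (-2556 + 2*(-206)*(-158))/(2950 + (-5 + 41088)) = (-2556 + 65096)/(2950 + 41083) = 62540/44033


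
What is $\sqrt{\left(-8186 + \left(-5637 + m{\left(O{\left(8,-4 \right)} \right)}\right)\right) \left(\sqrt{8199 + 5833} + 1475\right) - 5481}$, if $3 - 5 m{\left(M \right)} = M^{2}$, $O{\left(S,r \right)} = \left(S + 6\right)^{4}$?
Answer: $\frac{\sqrt{-10884454126025 - 29517163360 \sqrt{877}}}{5} \approx 6.8582 \cdot 10^{5} i$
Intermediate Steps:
$O{\left(S,r \right)} = \left(6 + S\right)^{4}$
$m{\left(M \right)} = \frac{3}{5} - \frac{M^{2}}{5}$
$\sqrt{\left(-8186 + \left(-5637 + m{\left(O{\left(8,-4 \right)} \right)}\right)\right) \left(\sqrt{8199 + 5833} + 1475\right) - 5481} = \sqrt{\left(-8186 + \left(-5637 + \left(\frac{3}{5} - \frac{\left(\left(6 + 8\right)^{4}\right)^{2}}{5}\right)\right)\right) \left(\sqrt{8199 + 5833} + 1475\right) - 5481} = \sqrt{\left(-8186 + \left(-5637 + \left(\frac{3}{5} - \frac{\left(14^{4}\right)^{2}}{5}\right)\right)\right) \left(\sqrt{14032} + 1475\right) - 5481} = \sqrt{\left(-8186 + \left(-5637 + \left(\frac{3}{5} - \frac{38416^{2}}{5}\right)\right)\right) \left(4 \sqrt{877} + 1475\right) - 5481} = \sqrt{\left(-8186 + \left(-5637 + \left(\frac{3}{5} - \frac{1475789056}{5}\right)\right)\right) \left(1475 + 4 \sqrt{877}\right) - 5481} = \sqrt{\left(-8186 - \frac{1475817238}{5}\right) \left(1475 + 4 \sqrt{877}\right) - 5481} = \sqrt{- \frac{1475858168 \left(1475 + 4 \sqrt{877}\right)}{5} - 5481} = \sqrt{\left(-435378159560 - \frac{5903432672 \sqrt{877}}{5}\right) - 5481} = \sqrt{-435378165041 - \frac{5903432672 \sqrt{877}}{5}}$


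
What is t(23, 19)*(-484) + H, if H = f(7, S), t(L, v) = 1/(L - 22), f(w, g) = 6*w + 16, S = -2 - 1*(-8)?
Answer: -426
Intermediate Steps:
S = 6 (S = -2 + 8 = 6)
f(w, g) = 16 + 6*w
t(L, v) = 1/(-22 + L)
H = 58 (H = 16 + 6*7 = 16 + 42 = 58)
t(23, 19)*(-484) + H = -484/(-22 + 23) + 58 = -484/1 + 58 = 1*(-484) + 58 = -484 + 58 = -426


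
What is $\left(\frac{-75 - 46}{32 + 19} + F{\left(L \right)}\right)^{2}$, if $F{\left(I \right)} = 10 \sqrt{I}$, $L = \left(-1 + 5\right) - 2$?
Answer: $\frac{534841}{2601} - \frac{2420 \sqrt{2}}{51} \approx 138.52$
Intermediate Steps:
$L = 2$ ($L = 4 - 2 = 2$)
$\left(\frac{-75 - 46}{32 + 19} + F{\left(L \right)}\right)^{2} = \left(\frac{-75 - 46}{32 + 19} + 10 \sqrt{2}\right)^{2} = \left(- \frac{121}{51} + 10 \sqrt{2}\right)^{2}$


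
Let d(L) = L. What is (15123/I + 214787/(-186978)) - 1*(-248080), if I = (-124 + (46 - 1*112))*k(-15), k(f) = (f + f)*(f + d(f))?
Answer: 146886691236939/592097000 ≈ 2.4808e+5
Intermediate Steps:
k(f) = 4*f² (k(f) = (f + f)*(f + f) = (2*f)*(2*f) = 4*f²)
I = -171000 (I = (-124 + (46 - 1*112))*(4*(-15)²) = (-124 + (46 - 112))*(4*225) = (-124 - 66)*900 = -190*900 = -171000)
(15123/I + 214787/(-186978)) - 1*(-248080) = (15123/(-171000) + 214787/(-186978)) - 1*(-248080) = (15123*(-1/171000) + 214787*(-1/186978)) + 248080 = (-5041/57000 - 214787/186978) + 248080 = -732523061/592097000 + 248080 = 146886691236939/592097000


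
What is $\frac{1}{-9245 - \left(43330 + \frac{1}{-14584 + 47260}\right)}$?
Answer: $- \frac{32676}{1717940701} \approx -1.902 \cdot 10^{-5}$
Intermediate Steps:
$\frac{1}{-9245 - \left(43330 + \frac{1}{-14584 + 47260}\right)} = \frac{1}{-9245 - \frac{1415851081}{32676}} = \frac{1}{- \frac{1717940701}{32676}} = - \frac{32676}{1717940701}$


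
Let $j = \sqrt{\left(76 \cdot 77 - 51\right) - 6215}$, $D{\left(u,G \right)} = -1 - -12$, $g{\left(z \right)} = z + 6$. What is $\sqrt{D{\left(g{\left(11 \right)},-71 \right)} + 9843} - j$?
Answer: $\sqrt{9854} - 3 i \sqrt{46} \approx 99.267 - 20.347 i$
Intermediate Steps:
$g{\left(z \right)} = 6 + z$
$D{\left(u,G \right)} = 11$ ($D{\left(u,G \right)} = -1 + 12 = 11$)
$j = 3 i \sqrt{46}$ ($j = \sqrt{\left(5852 - 51\right) - 6215} = \sqrt{5801 - 6215} = \sqrt{-414} = 3 i \sqrt{46} \approx 20.347 i$)
$\sqrt{D{\left(g{\left(11 \right)},-71 \right)} + 9843} - j = \sqrt{11 + 9843} - 3 i \sqrt{46} = \sqrt{9854} - 3 i \sqrt{46}$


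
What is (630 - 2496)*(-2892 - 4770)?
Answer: 14297292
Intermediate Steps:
(630 - 2496)*(-2892 - 4770) = -1866*(-7662) = 14297292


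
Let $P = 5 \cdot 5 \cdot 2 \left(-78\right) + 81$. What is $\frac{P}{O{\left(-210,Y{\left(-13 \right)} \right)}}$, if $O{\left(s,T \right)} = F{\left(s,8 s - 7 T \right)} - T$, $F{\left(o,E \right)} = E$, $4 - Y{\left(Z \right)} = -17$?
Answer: $\frac{1273}{616} \approx 2.0666$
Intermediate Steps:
$Y{\left(Z \right)} = 21$ ($Y{\left(Z \right)} = 4 - -17 = 4 + 17 = 21$)
$O{\left(s,T \right)} = - 8 T + 8 s$ ($O{\left(s,T \right)} = \left(8 s - 7 T\right) - T = \left(- 7 T + 8 s\right) - T = - 8 T + 8 s$)
$P = -3819$ ($P = 25 \cdot 2 \left(-78\right) + 81 = 50 \left(-78\right) + 81 = -3900 + 81 = -3819$)
$\frac{P}{O{\left(-210,Y{\left(-13 \right)} \right)}} = - \frac{3819}{\left(-8\right) 21 + 8 \left(-210\right)} = - \frac{3819}{-168 - 1680} = - \frac{3819}{-1848} = \left(-3819\right) \left(- \frac{1}{1848}\right) = \frac{1273}{616}$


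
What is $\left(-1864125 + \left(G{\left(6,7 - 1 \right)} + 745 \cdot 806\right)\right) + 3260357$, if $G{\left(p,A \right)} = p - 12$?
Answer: $1996696$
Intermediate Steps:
$G{\left(p,A \right)} = -12 + p$ ($G{\left(p,A \right)} = p - 12 = -12 + p$)
$\left(-1864125 + \left(G{\left(6,7 - 1 \right)} + 745 \cdot 806\right)\right) + 3260357 = \left(-1864125 + \left(\left(-12 + 6\right) + 745 \cdot 806\right)\right) + 3260357 = \left(-1864125 + \left(-6 + 600470\right)\right) + 3260357 = \left(-1864125 + 600464\right) + 3260357 = -1263661 + 3260357 = 1996696$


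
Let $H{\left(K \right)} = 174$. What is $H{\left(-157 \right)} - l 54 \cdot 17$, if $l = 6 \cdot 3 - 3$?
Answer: $-13596$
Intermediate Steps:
$l = 15$ ($l = 18 - 3 = 15$)
$H{\left(-157 \right)} - l 54 \cdot 17 = 174 - 15 \cdot 54 \cdot 17 = 174 - 810 \cdot 17 = 174 - 13770 = -13596$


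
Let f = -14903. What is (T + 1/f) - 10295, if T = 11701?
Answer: 20953617/14903 ≈ 1406.0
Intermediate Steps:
(T + 1/f) - 10295 = (11701 + 1/(-14903)) - 10295 = (11701 - 1/14903) - 10295 = 174380002/14903 - 10295 = 20953617/14903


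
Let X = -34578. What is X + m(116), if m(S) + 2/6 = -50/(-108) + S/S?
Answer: -1867151/54 ≈ -34577.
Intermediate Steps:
m(S) = 61/54 (m(S) = -1/3 + (-50/(-108) + S/S) = -1/3 + (-50*(-1/108) + 1) = -1/3 + (25/54 + 1) = -1/3 + 79/54 = 61/54)
X + m(116) = -34578 + 61/54 = -1867151/54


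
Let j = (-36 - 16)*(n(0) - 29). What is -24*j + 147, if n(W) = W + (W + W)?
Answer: -36045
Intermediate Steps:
n(W) = 3*W (n(W) = W + 2*W = 3*W)
j = 1508 (j = (-36 - 16)*(3*0 - 29) = -52*(0 - 29) = -52*(-29) = 1508)
-24*j + 147 = -24*1508 + 147 = -36192 + 147 = -36045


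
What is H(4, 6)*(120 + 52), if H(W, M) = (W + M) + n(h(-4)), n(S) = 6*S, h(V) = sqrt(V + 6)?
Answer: 1720 + 1032*sqrt(2) ≈ 3179.5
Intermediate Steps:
h(V) = sqrt(6 + V)
H(W, M) = M + W + 6*sqrt(2) (H(W, M) = (W + M) + 6*sqrt(6 - 4) = (M + W) + 6*sqrt(2) = M + W + 6*sqrt(2))
H(4, 6)*(120 + 52) = (6 + 4 + 6*sqrt(2))*(120 + 52) = (10 + 6*sqrt(2))*172 = 1720 + 1032*sqrt(2)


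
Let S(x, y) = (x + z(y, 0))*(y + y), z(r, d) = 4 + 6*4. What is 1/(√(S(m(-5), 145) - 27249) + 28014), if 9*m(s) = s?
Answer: 252126/7063231375 - 3*I*√173611/7063231375 ≈ 3.5696e-5 - 1.7697e-7*I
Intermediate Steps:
z(r, d) = 28 (z(r, d) = 4 + 24 = 28)
m(s) = s/9
S(x, y) = 2*y*(28 + x) (S(x, y) = (x + 28)*(y + y) = (28 + x)*(2*y) = 2*y*(28 + x))
1/(√(S(m(-5), 145) - 27249) + 28014) = 1/(√(2*145*(28 + (⅑)*(-5)) - 27249) + 28014) = 1/(√(2*145*(28 - 5/9) - 27249) + 28014) = 1/(√(2*145*(247/9) - 27249) + 28014) = 1/(√(71630/9 - 27249) + 28014) = 1/(√(-173611/9) + 28014) = 1/(I*√173611/3 + 28014) = 1/(28014 + I*√173611/3)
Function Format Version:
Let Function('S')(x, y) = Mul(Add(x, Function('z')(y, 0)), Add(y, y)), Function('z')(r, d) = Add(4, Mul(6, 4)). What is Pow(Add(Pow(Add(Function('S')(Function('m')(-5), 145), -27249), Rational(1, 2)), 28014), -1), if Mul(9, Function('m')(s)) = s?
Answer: Add(Rational(252126, 7063231375), Mul(Rational(-3, 7063231375), I, Pow(173611, Rational(1, 2)))) ≈ Add(3.5696e-5, Mul(-1.7697e-7, I))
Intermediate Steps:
Function('z')(r, d) = 28 (Function('z')(r, d) = Add(4, 24) = 28)
Function('m')(s) = Mul(Rational(1, 9), s)
Function('S')(x, y) = Mul(2, y, Add(28, x)) (Function('S')(x, y) = Mul(Add(x, 28), Add(y, y)) = Mul(Add(28, x), Mul(2, y)) = Mul(2, y, Add(28, x)))
Pow(Add(Pow(Add(Function('S')(Function('m')(-5), 145), -27249), Rational(1, 2)), 28014), -1) = Pow(Add(Pow(Add(Mul(2, 145, Add(28, Mul(Rational(1, 9), -5))), -27249), Rational(1, 2)), 28014), -1) = Pow(Add(Pow(Add(Mul(2, 145, Add(28, Rational(-5, 9))), -27249), Rational(1, 2)), 28014), -1) = Pow(Add(Pow(Add(Mul(2, 145, Rational(247, 9)), -27249), Rational(1, 2)), 28014), -1) = Pow(Add(Pow(Add(Rational(71630, 9), -27249), Rational(1, 2)), 28014), -1) = Pow(Add(Pow(Rational(-173611, 9), Rational(1, 2)), 28014), -1) = Pow(Add(Mul(Rational(1, 3), I, Pow(173611, Rational(1, 2))), 28014), -1) = Pow(Add(28014, Mul(Rational(1, 3), I, Pow(173611, Rational(1, 2)))), -1)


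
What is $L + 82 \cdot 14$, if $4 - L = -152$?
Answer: $1304$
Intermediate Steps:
$L = 156$ ($L = 4 - -152 = 4 + 152 = 156$)
$L + 82 \cdot 14 = 156 + 82 \cdot 14 = 156 + 1148 = 1304$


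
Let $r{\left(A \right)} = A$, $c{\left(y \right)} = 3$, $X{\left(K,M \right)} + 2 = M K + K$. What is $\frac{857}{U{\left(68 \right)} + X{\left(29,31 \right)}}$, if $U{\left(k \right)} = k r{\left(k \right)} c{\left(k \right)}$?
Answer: $\frac{857}{14798} \approx 0.057913$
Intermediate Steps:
$X{\left(K,M \right)} = -2 + K + K M$ ($X{\left(K,M \right)} = -2 + \left(M K + K\right) = -2 + \left(K M + K\right) = -2 + \left(K + K M\right) = -2 + K + K M$)
$U{\left(k \right)} = 3 k^{2}$ ($U{\left(k \right)} = k k 3 = k^{2} \cdot 3 = 3 k^{2}$)
$\frac{857}{U{\left(68 \right)} + X{\left(29,31 \right)}} = \frac{857}{3 \cdot 68^{2} + \left(-2 + 29 + 29 \cdot 31\right)} = \frac{857}{3 \cdot 4624 + \left(-2 + 29 + 899\right)} = \frac{857}{13872 + 926} = \frac{857}{14798}$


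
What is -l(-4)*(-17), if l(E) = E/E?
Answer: 17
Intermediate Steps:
l(E) = 1
-l(-4)*(-17) = -1*1*(-17) = -1*(-17) = 17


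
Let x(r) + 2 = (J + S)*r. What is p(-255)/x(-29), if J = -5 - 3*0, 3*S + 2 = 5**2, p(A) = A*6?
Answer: 135/7 ≈ 19.286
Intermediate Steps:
p(A) = 6*A
S = 23/3 (S = -2/3 + (1/3)*5**2 = -2/3 + (1/3)*25 = -2/3 + 25/3 = 23/3 ≈ 7.6667)
J = -5 (J = -5 + 0 = -5)
x(r) = -2 + 8*r/3 (x(r) = -2 + (-5 + 23/3)*r = -2 + 8*r/3)
p(-255)/x(-29) = (6*(-255))/(-2 + (8/3)*(-29)) = -1530/(-2 - 232/3) = -1530/(-238/3) = -1530*(-3/238) = 135/7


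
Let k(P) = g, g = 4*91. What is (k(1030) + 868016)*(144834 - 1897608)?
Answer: -1522073886120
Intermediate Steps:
g = 364
k(P) = 364
(k(1030) + 868016)*(144834 - 1897608) = (364 + 868016)*(144834 - 1897608) = 868380*(-1752774) = -1522073886120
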